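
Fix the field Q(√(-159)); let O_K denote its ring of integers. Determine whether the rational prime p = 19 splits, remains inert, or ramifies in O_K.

p is inert

Since -159 ≡ 1 mod 4, the ring of integers is ℤ[(1+√-159)/2] with discriminant -159.
19 ∤ -159, so 19 is unramified.
Euler's criterion: (-159)^9 mod 19 = 18. Thus (-159|19) = -1.
d is a non-residue mod p, hence 19 remains inert in O_K.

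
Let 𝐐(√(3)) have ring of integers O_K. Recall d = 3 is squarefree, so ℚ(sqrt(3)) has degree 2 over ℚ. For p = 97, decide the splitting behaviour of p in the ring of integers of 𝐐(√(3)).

d = 3 ≡ 3 (mod 4), so O_K = ℤ[√3] and disc(K) = 4d = 12.
97 ∤ 12, so 97 is unramified.
Legendre symbol by Euler's criterion: (3/97) ≡ 3^48 ≡ 1 (mod 97), i.e. (3/97) = 1.
(3/97) = 1, so 97 splits.

split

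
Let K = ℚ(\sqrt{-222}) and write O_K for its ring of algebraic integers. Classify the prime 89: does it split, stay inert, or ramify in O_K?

splits completely

-222 mod 4 = 2, hence disc K = 4·(-222) = -888 and O_K = ℤ[√-222].
89 ∤ -888, so 89 is unramified.
(-222/89) = 45^44 mod 89 = 1, giving Legendre symbol 1.
d is a quadratic residue mod p, hence 89 splits in O_K.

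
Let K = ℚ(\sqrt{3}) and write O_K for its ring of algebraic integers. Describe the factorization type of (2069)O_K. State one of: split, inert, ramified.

3 mod 4 = 3, hence disc K = 4·3 = 12 and O_K = ℤ[√3].
2069 ∤ 12, so 2069 is unramified.
Euler's criterion: 3^1034 mod 2069 = 2068. Thus (3|2069) = -1.
Legendre symbol -1 ⇒ 2069 is inert.

p is inert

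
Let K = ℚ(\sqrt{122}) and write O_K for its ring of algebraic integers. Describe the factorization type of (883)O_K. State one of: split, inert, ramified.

split — (883) = 𝔭₁𝔭₂ with 𝔭₁ ≠ 𝔭₂

Since 122 ≢ 1 mod 4, the ring of integers is ℤ[√122] with discriminant 4·122 = 488.
Since gcd(883, 488) = 1 the prime 883 does not ramify.
Euler's criterion: 122^441 mod 883 = 1. Thus (122|883) = 1.
(122/883) = 1, so 883 splits.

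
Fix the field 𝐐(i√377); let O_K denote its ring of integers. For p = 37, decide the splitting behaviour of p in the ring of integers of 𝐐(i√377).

Since -377 ≢ 1 mod 4, the ring of integers is ℤ[√-377] with discriminant 4·(-377) = -1508.
disc(K) = -1508 is not divisible by 37; 37 is unramified.
(-377/37) = 30^18 mod 37 = 1, giving Legendre symbol 1.
(-377/37) = 1, so 37 splits.

split — (37) = 𝔭₁𝔭₂ with 𝔭₁ ≠ 𝔭₂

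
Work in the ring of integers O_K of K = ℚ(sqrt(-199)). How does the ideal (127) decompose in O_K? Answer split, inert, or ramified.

p is inert

Since -199 ≡ 1 mod 4, the ring of integers is ℤ[(1+√-199)/2] with discriminant -199.
Since gcd(127, -199) = 1 the prime 127 does not ramify.
Euler's criterion: (-199)^63 mod 127 = 126. Thus (-199|127) = -1.
Legendre symbol -1 ⇒ 127 is inert.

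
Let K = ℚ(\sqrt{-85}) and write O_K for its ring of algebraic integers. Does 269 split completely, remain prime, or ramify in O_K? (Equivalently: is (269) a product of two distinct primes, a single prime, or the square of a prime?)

269 remains inert

-85 mod 4 = 3, hence disc K = 4·(-85) = -340 and O_K = ℤ[√-85].
disc(K) = -340 is not divisible by 269; 269 is unramified.
(-85/269) = 184^134 mod 269 = 268, giving Legendre symbol -1.
Legendre symbol -1 ⇒ 269 is inert.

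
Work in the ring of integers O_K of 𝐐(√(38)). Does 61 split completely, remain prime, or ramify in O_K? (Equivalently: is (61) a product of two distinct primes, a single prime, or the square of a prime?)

d = 38 ≡ 2 (mod 4), so O_K = ℤ[√38] and disc(K) = 4d = 152.
Since gcd(61, 152) = 1 the prime 61 does not ramify.
Legendre symbol by Euler's criterion: (38/61) ≡ 38^30 ≡ 60 (mod 61), i.e. (38/61) = -1.
d is a non-residue mod p, hence 61 remains inert in O_K.

p is inert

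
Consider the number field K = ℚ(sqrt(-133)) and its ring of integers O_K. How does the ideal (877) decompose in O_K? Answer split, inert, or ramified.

remains prime (inert)

d = -133 ≡ 3 (mod 4), so O_K = ℤ[√-133] and disc(K) = 4d = -532.
877 ∤ -532, so 877 is unramified.
Euler's criterion: (-133)^438 mod 877 = 876. Thus (-133|877) = -1.
Legendre symbol -1 ⇒ 877 is inert.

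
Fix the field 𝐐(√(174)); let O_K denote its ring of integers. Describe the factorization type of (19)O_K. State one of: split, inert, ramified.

174 mod 4 = 2, hence disc K = 4·174 = 696 and O_K = ℤ[√174].
19 ∤ 696, so 19 is unramified.
Compute (174/19) via Euler: 3^((19-1)/2) mod 19 = 18, so (174/19) = -1.
(174/19) = -1, so 19 is inert.

19 remains inert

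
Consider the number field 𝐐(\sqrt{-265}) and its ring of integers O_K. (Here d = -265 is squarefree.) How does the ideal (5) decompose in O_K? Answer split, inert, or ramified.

d = -265 ≡ 3 (mod 4), so O_K = ℤ[√-265] and disc(K) = 4d = -1060.
Ramification test: 5 | -1060. The prime 5 ramifies in K.

5 is ramified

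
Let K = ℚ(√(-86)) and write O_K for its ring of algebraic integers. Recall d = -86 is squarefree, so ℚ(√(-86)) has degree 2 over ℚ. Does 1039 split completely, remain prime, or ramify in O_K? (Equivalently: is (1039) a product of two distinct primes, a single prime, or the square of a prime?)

remains prime (inert)

d = -86 ≡ 2 (mod 4), so O_K = ℤ[√-86] and disc(K) = 4d = -344.
Since gcd(1039, -344) = 1 the prime 1039 does not ramify.
Legendre symbol by Euler's criterion: (-86/1039) ≡ (-86)^519 ≡ 1038 (mod 1039), i.e. (-86/1039) = -1.
d is a non-residue mod p, hence 1039 remains inert in O_K.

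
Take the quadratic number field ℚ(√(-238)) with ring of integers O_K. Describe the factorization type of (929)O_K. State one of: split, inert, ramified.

splits completely

Since -238 ≢ 1 mod 4, the ring of integers is ℤ[√-238] with discriminant 4·(-238) = -952.
Since gcd(929, -952) = 1 the prime 929 does not ramify.
Euler's criterion: (-238)^464 mod 929 = 1. Thus (-238|929) = 1.
(-238/929) = 1, so 929 splits.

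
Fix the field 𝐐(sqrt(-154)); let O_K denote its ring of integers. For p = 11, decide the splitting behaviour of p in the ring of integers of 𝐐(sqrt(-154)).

d = -154 ≡ 2 (mod 4), so O_K = ℤ[√-154] and disc(K) = 4d = -616.
11 divides disc(K) = -616, so 11 ramifies.

ramified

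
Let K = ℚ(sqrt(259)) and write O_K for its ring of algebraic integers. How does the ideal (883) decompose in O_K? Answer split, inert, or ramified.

Since 259 ≢ 1 mod 4, the ring of integers is ℤ[√259] with discriminant 4·259 = 1036.
883 ∤ 1036, so 883 is unramified.
Legendre symbol by Euler's criterion: (259/883) ≡ 259^441 ≡ 1 (mod 883), i.e. (259/883) = 1.
Legendre symbol 1 ⇒ 883 is split.

split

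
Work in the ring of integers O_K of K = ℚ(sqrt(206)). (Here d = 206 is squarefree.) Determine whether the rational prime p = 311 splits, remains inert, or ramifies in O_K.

remains prime (inert)

206 mod 4 = 2, hence disc K = 4·206 = 824 and O_K = ℤ[√206].
311 ∤ 824, so 311 is unramified.
Euler's criterion: 206^155 mod 311 = 310. Thus (206|311) = -1.
Legendre symbol -1 ⇒ 311 is inert.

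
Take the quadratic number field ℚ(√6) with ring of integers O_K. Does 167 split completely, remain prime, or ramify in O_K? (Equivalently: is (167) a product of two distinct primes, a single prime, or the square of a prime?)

Since 6 ≢ 1 mod 4, the ring of integers is ℤ[√6] with discriminant 4·6 = 24.
Since gcd(167, 24) = 1 the prime 167 does not ramify.
Euler's criterion: 6^83 mod 167 = 1. Thus (6|167) = 1.
d is a quadratic residue mod p, hence 167 splits in O_K.

split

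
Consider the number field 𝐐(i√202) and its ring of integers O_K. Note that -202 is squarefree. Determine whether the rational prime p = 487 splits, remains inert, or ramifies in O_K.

p splits

Since -202 ≢ 1 mod 4, the ring of integers is ℤ[√-202] with discriminant 4·(-202) = -808.
Since gcd(487, -808) = 1 the prime 487 does not ramify.
Euler's criterion: (-202)^243 mod 487 = 1. Thus (-202|487) = 1.
Legendre symbol 1 ⇒ 487 is split.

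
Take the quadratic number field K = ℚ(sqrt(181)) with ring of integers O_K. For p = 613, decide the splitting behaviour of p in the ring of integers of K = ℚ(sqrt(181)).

181 mod 4 = 1, hence disc K = 181 and O_K = ℤ[(1+√181)/2].
613 ∤ 181, so 613 is unramified.
(181/613) = 181^306 mod 613 = 1, giving Legendre symbol 1.
Legendre symbol 1 ⇒ 613 is split.

splits completely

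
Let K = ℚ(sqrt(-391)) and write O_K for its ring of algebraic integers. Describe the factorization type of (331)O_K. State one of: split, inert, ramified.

331 splits in O_K

d = -391 ≡ 1 (mod 4), so O_K = ℤ[(1+√-391)/2] and disc(K) = d = -391.
Since gcd(331, -391) = 1 the prime 331 does not ramify.
Compute (-391/331) via Euler: 271^((331-1)/2) mod 331 = 1, so (-391/331) = 1.
d is a quadratic residue mod p, hence 331 splits in O_K.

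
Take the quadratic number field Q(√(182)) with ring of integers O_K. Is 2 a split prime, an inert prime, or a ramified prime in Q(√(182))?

ramified

Since 182 ≢ 1 mod 4, the ring of integers is ℤ[√182] with discriminant 4·182 = 728.
Ramification test: 2 | 728. The prime 2 ramifies in K.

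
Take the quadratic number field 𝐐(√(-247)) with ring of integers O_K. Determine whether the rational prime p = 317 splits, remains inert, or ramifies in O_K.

split

d = -247 ≡ 1 (mod 4), so O_K = ℤ[(1+√-247)/2] and disc(K) = d = -247.
Since gcd(317, -247) = 1 the prime 317 does not ramify.
Euler's criterion: (-247)^158 mod 317 = 1. Thus (-247|317) = 1.
d is a quadratic residue mod p, hence 317 splits in O_K.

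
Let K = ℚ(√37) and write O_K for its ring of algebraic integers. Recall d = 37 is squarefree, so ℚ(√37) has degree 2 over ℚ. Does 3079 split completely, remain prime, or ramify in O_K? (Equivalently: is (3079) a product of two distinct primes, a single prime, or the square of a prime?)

Since 37 ≡ 1 mod 4, the ring of integers is ℤ[(1+√37)/2] with discriminant 37.
disc(K) = 37 is not divisible by 3079; 3079 is unramified.
Compute (37/3079) via Euler: 37^((3079-1)/2) mod 3079 = 3078, so (37/3079) = -1.
d is a non-residue mod p, hence 3079 remains inert in O_K.

3079 remains inert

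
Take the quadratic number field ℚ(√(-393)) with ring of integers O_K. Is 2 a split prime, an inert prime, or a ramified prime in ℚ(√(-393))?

d = -393 ≡ 3 (mod 4), so O_K = ℤ[√-393] and disc(K) = 4d = -1572.
2 divides disc(K) = -1572, so 2 ramifies.

2 is ramified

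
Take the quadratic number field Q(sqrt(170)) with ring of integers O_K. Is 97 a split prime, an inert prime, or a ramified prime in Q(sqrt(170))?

d = 170 ≡ 2 (mod 4), so O_K = ℤ[√170] and disc(K) = 4d = 680.
97 ∤ 680, so 97 is unramified.
Legendre symbol by Euler's criterion: (170/97) ≡ 170^48 ≡ 1 (mod 97), i.e. (170/97) = 1.
(170/97) = 1, so 97 splits.

split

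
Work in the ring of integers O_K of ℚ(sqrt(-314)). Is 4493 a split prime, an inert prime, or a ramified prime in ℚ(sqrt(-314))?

4493 splits in O_K

-314 mod 4 = 2, hence disc K = 4·(-314) = -1256 and O_K = ℤ[√-314].
disc(K) = -1256 is not divisible by 4493; 4493 is unramified.
Compute (-314/4493) via Euler: 4179^((4493-1)/2) mod 4493 = 1, so (-314/4493) = 1.
(-314/4493) = 1, so 4493 splits.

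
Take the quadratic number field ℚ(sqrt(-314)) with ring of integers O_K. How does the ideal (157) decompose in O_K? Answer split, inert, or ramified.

p ramifies

d = -314 ≡ 2 (mod 4), so O_K = ℤ[√-314] and disc(K) = 4d = -1256.
157 divides disc(K) = -1256, so 157 ramifies.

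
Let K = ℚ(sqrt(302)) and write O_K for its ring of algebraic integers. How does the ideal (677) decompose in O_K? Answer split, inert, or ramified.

Since 302 ≢ 1 mod 4, the ring of integers is ℤ[√302] with discriminant 4·302 = 1208.
Since gcd(677, 1208) = 1 the prime 677 does not ramify.
(302/677) = 302^338 mod 677 = 1, giving Legendre symbol 1.
Legendre symbol 1 ⇒ 677 is split.

split — (677) = 𝔭₁𝔭₂ with 𝔭₁ ≠ 𝔭₂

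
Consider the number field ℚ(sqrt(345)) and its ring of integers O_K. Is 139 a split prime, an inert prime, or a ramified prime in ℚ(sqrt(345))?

139 splits in O_K

d = 345 ≡ 1 (mod 4), so O_K = ℤ[(1+√345)/2] and disc(K) = d = 345.
139 ∤ 345, so 139 is unramified.
Euler's criterion: 345^69 mod 139 = 1. Thus (345|139) = 1.
(345/139) = 1, so 139 splits.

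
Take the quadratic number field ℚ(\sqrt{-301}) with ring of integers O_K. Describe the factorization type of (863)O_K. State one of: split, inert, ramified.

-301 mod 4 = 3, hence disc K = 4·(-301) = -1204 and O_K = ℤ[√-301].
disc(K) = -1204 is not divisible by 863; 863 is unramified.
Compute (-301/863) via Euler: 562^((863-1)/2) mod 863 = 1, so (-301/863) = 1.
d is a quadratic residue mod p, hence 863 splits in O_K.

splits completely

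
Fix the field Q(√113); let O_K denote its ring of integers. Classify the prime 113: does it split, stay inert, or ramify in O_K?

ramified — (113) = 𝔭²

Since 113 ≡ 1 mod 4, the ring of integers is ℤ[(1+√113)/2] with discriminant 113.
Ramification test: 113 | 113. The prime 113 ramifies in K.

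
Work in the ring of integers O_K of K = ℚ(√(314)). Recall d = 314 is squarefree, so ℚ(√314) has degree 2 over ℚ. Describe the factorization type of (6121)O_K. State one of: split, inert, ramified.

inert

314 mod 4 = 2, hence disc K = 4·314 = 1256 and O_K = ℤ[√314].
disc(K) = 1256 is not divisible by 6121; 6121 is unramified.
Compute (314/6121) via Euler: 314^((6121-1)/2) mod 6121 = 6120, so (314/6121) = -1.
Legendre symbol -1 ⇒ 6121 is inert.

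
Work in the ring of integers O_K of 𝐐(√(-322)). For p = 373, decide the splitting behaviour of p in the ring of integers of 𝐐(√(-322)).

-322 mod 4 = 2, hence disc K = 4·(-322) = -1288 and O_K = ℤ[√-322].
Since gcd(373, -1288) = 1 the prime 373 does not ramify.
Legendre symbol by Euler's criterion: (-322/373) ≡ (-322)^186 ≡ 1 (mod 373), i.e. (-322/373) = 1.
Legendre symbol 1 ⇒ 373 is split.

373 splits in O_K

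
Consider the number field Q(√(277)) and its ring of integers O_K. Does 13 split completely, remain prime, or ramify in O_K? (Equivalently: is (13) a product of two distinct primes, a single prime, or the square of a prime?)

d = 277 ≡ 1 (mod 4), so O_K = ℤ[(1+√277)/2] and disc(K) = d = 277.
Since gcd(13, 277) = 1 the prime 13 does not ramify.
Compute (277/13) via Euler: 4^((13-1)/2) mod 13 = 1, so (277/13) = 1.
d is a quadratic residue mod p, hence 13 splits in O_K.

split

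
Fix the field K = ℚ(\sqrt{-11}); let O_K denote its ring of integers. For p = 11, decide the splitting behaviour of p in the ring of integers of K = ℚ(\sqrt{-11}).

p ramifies

Since -11 ≡ 1 mod 4, the ring of integers is ℤ[(1+√-11)/2] with discriminant -11.
disc(K) = -11 = 11·(-1), so p = 11 is ramified.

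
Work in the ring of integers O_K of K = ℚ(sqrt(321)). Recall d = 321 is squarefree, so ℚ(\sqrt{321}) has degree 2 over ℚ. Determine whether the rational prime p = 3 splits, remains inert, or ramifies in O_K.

ramified — (3) = 𝔭²

Since 321 ≡ 1 mod 4, the ring of integers is ℤ[(1+√321)/2] with discriminant 321.
3 divides disc(K) = 321, so 3 ramifies.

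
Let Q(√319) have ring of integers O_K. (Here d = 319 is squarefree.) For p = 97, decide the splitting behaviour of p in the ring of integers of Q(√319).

d = 319 ≡ 3 (mod 4), so O_K = ℤ[√319] and disc(K) = 4d = 1276.
disc(K) = 1276 is not divisible by 97; 97 is unramified.
Legendre symbol by Euler's criterion: (319/97) ≡ 319^48 ≡ 96 (mod 97), i.e. (319/97) = -1.
d is a non-residue mod p, hence 97 remains inert in O_K.

remains prime (inert)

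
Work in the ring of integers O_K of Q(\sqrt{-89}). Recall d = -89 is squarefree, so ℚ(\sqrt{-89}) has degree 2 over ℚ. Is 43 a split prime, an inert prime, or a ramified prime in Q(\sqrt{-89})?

split — (43) = 𝔭₁𝔭₂ with 𝔭₁ ≠ 𝔭₂

-89 mod 4 = 3, hence disc K = 4·(-89) = -356 and O_K = ℤ[√-89].
disc(K) = -356 is not divisible by 43; 43 is unramified.
(-89/43) = 40^21 mod 43 = 1, giving Legendre symbol 1.
Legendre symbol 1 ⇒ 43 is split.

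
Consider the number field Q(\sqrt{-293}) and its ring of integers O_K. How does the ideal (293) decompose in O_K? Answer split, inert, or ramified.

d = -293 ≡ 3 (mod 4), so O_K = ℤ[√-293] and disc(K) = 4d = -1172.
293 divides disc(K) = -1172, so 293 ramifies.

ramified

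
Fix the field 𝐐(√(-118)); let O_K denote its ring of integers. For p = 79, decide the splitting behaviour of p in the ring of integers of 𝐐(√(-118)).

splits completely

d = -118 ≡ 2 (mod 4), so O_K = ℤ[√-118] and disc(K) = 4d = -472.
Since gcd(79, -472) = 1 the prime 79 does not ramify.
Euler's criterion: (-118)^39 mod 79 = 1. Thus (-118|79) = 1.
Legendre symbol 1 ⇒ 79 is split.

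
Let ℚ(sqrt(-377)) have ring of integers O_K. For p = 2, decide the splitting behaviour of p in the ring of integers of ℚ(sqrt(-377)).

d = -377 ≡ 3 (mod 4), so O_K = ℤ[√-377] and disc(K) = 4d = -1508.
Ramification test: 2 | -1508. The prime 2 ramifies in K.

ramified — (2) = 𝔭²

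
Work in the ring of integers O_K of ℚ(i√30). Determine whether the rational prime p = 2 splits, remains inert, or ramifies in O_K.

Since -30 ≢ 1 mod 4, the ring of integers is ℤ[√-30] with discriminant 4·(-30) = -120.
disc(K) = -120 = 2·(-60), so p = 2 is ramified.

2 is ramified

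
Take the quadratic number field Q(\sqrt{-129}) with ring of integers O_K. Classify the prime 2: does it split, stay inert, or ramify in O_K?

2 is ramified

-129 mod 4 = 3, hence disc K = 4·(-129) = -516 and O_K = ℤ[√-129].
2 divides disc(K) = -516, so 2 ramifies.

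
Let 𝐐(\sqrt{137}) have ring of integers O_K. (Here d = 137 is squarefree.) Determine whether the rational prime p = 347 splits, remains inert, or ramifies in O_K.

347 splits in O_K

137 mod 4 = 1, hence disc K = 137 and O_K = ℤ[(1+√137)/2].
347 ∤ 137, so 347 is unramified.
(137/347) = 137^173 mod 347 = 1, giving Legendre symbol 1.
Legendre symbol 1 ⇒ 347 is split.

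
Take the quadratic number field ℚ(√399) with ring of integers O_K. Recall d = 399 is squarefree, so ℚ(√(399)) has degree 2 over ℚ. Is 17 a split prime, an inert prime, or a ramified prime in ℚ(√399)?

p splits

Since 399 ≢ 1 mod 4, the ring of integers is ℤ[√399] with discriminant 4·399 = 1596.
Since gcd(17, 1596) = 1 the prime 17 does not ramify.
Euler's criterion: 399^8 mod 17 = 1. Thus (399|17) = 1.
d is a quadratic residue mod p, hence 17 splits in O_K.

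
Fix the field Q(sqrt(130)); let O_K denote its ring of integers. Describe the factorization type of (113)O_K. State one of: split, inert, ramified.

Since 130 ≢ 1 mod 4, the ring of integers is ℤ[√130] with discriminant 4·130 = 520.
113 ∤ 520, so 113 is unramified.
(130/113) = 17^56 mod 113 = 112, giving Legendre symbol -1.
d is a non-residue mod p, hence 113 remains inert in O_K.

remains prime (inert)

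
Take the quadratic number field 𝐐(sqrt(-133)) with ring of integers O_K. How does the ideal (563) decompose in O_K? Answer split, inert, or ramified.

inert

Since -133 ≢ 1 mod 4, the ring of integers is ℤ[√-133] with discriminant 4·(-133) = -532.
563 ∤ -532, so 563 is unramified.
Euler's criterion: (-133)^281 mod 563 = 562. Thus (-133|563) = -1.
(-133/563) = -1, so 563 is inert.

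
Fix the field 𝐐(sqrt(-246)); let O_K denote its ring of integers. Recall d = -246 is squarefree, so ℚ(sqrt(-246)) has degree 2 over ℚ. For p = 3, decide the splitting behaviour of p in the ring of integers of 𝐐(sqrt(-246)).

d = -246 ≡ 2 (mod 4), so O_K = ℤ[√-246] and disc(K) = 4d = -984.
3 divides disc(K) = -984, so 3 ramifies.

ramifies in O_K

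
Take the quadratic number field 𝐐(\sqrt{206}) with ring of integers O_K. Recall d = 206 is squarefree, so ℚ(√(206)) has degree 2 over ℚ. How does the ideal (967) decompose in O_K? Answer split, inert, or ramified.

Since 206 ≢ 1 mod 4, the ring of integers is ℤ[√206] with discriminant 4·206 = 824.
disc(K) = 824 is not divisible by 967; 967 is unramified.
Compute (206/967) via Euler: 206^((967-1)/2) mod 967 = 1, so (206/967) = 1.
(206/967) = 1, so 967 splits.

splits completely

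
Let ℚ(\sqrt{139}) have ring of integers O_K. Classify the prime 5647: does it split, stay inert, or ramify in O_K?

split

Since 139 ≢ 1 mod 4, the ring of integers is ℤ[√139] with discriminant 4·139 = 556.
Since gcd(5647, 556) = 1 the prime 5647 does not ramify.
Compute (139/5647) via Euler: 139^((5647-1)/2) mod 5647 = 1, so (139/5647) = 1.
(139/5647) = 1, so 5647 splits.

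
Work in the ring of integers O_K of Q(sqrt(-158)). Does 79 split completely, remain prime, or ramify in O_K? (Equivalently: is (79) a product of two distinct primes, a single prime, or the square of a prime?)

79 is ramified

-158 mod 4 = 2, hence disc K = 4·(-158) = -632 and O_K = ℤ[√-158].
Ramification test: 79 | -632. The prime 79 ramifies in K.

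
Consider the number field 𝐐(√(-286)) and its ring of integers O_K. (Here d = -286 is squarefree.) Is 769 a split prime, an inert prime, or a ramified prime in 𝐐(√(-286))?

Since -286 ≢ 1 mod 4, the ring of integers is ℤ[√-286] with discriminant 4·(-286) = -1144.
769 ∤ -1144, so 769 is unramified.
Euler's criterion: (-286)^384 mod 769 = 1. Thus (-286|769) = 1.
Legendre symbol 1 ⇒ 769 is split.

769 splits in O_K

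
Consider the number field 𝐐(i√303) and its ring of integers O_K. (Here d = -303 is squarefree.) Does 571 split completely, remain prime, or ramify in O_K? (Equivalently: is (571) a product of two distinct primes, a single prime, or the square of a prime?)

Since -303 ≡ 1 mod 4, the ring of integers is ℤ[(1+√-303)/2] with discriminant -303.
571 ∤ -303, so 571 is unramified.
Compute (-303/571) via Euler: 268^((571-1)/2) mod 571 = 570, so (-303/571) = -1.
Legendre symbol -1 ⇒ 571 is inert.

571 remains inert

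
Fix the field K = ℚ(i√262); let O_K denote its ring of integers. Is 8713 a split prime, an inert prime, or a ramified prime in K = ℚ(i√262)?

inert — (8713) stays prime in O_K

-262 mod 4 = 2, hence disc K = 4·(-262) = -1048 and O_K = ℤ[√-262].
8713 ∤ -1048, so 8713 is unramified.
Euler's criterion: (-262)^4356 mod 8713 = 8712. Thus (-262|8713) = -1.
d is a non-residue mod p, hence 8713 remains inert in O_K.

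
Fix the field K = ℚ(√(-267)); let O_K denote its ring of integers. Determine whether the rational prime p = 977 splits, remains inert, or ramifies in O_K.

Since -267 ≡ 1 mod 4, the ring of integers is ℤ[(1+√-267)/2] with discriminant -267.
Since gcd(977, -267) = 1 the prime 977 does not ramify.
(-267/977) = 710^488 mod 977 = 976, giving Legendre symbol -1.
(-267/977) = -1, so 977 is inert.

977 remains inert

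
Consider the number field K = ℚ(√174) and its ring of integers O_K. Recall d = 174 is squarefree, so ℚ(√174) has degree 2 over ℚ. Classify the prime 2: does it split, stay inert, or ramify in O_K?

174 mod 4 = 2, hence disc K = 4·174 = 696 and O_K = ℤ[√174].
2 divides disc(K) = 696, so 2 ramifies.

ramified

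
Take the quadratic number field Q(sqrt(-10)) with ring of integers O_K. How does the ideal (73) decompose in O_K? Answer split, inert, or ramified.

-10 mod 4 = 2, hence disc K = 4·(-10) = -40 and O_K = ℤ[√-10].
73 ∤ -40, so 73 is unramified.
Compute (-10/73) via Euler: 63^((73-1)/2) mod 73 = 72, so (-10/73) = -1.
(-10/73) = -1, so 73 is inert.

inert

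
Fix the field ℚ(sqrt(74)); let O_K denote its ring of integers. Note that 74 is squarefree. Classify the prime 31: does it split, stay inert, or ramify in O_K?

d = 74 ≡ 2 (mod 4), so O_K = ℤ[√74] and disc(K) = 4d = 296.
Since gcd(31, 296) = 1 the prime 31 does not ramify.
(74/31) = 12^15 mod 31 = 30, giving Legendre symbol -1.
d is a non-residue mod p, hence 31 remains inert in O_K.

p is inert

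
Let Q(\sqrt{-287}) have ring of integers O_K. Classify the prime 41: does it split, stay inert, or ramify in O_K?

-287 mod 4 = 1, hence disc K = -287 and O_K = ℤ[(1+√-287)/2].
disc(K) = -287 = 41·(-7), so p = 41 is ramified.

ramified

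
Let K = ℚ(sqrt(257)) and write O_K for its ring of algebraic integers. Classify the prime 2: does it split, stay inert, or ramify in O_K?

split

257 mod 4 = 1, hence disc K = 257 and O_K = ℤ[(1+√257)/2].
Since gcd(2, 257) = 1 the prime 2 does not ramify.
Checking d mod 8: 257 ≡ 1. Hence 2 is split in O_K.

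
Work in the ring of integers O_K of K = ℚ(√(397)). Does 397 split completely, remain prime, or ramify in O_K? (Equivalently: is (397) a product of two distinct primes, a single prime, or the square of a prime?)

397 mod 4 = 1, hence disc K = 397 and O_K = ℤ[(1+√397)/2].
397 divides disc(K) = 397, so 397 ramifies.

p ramifies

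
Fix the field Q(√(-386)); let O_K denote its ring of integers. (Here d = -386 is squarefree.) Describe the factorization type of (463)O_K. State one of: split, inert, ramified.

Since -386 ≢ 1 mod 4, the ring of integers is ℤ[√-386] with discriminant 4·(-386) = -1544.
Since gcd(463, -1544) = 1 the prime 463 does not ramify.
(-386/463) = 77^231 mod 463 = 1, giving Legendre symbol 1.
d is a quadratic residue mod p, hence 463 splits in O_K.

splits completely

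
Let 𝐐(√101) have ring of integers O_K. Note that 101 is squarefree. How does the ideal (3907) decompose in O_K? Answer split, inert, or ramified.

d = 101 ≡ 1 (mod 4), so O_K = ℤ[(1+√101)/2] and disc(K) = d = 101.
3907 ∤ 101, so 3907 is unramified.
(101/3907) = 101^1953 mod 3907 = 3906, giving Legendre symbol -1.
Legendre symbol -1 ⇒ 3907 is inert.

3907 remains inert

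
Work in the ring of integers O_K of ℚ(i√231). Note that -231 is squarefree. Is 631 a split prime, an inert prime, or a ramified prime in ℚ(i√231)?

p splits

Since -231 ≡ 1 mod 4, the ring of integers is ℤ[(1+√-231)/2] with discriminant -231.
631 ∤ -231, so 631 is unramified.
Compute (-231/631) via Euler: 400^((631-1)/2) mod 631 = 1, so (-231/631) = 1.
Legendre symbol 1 ⇒ 631 is split.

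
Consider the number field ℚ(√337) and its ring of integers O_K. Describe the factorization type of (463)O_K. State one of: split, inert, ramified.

splits completely

d = 337 ≡ 1 (mod 4), so O_K = ℤ[(1+√337)/2] and disc(K) = d = 337.
463 ∤ 337, so 463 is unramified.
Legendre symbol by Euler's criterion: (337/463) ≡ 337^231 ≡ 1 (mod 463), i.e. (337/463) = 1.
Legendre symbol 1 ⇒ 463 is split.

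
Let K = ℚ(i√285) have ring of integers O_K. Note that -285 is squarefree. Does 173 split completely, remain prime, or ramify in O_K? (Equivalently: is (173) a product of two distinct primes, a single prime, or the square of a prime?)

d = -285 ≡ 3 (mod 4), so O_K = ℤ[√-285] and disc(K) = 4d = -1140.
Since gcd(173, -1140) = 1 the prime 173 does not ramify.
Legendre symbol by Euler's criterion: (-285/173) ≡ (-285)^86 ≡ 172 (mod 173), i.e. (-285/173) = -1.
d is a non-residue mod p, hence 173 remains inert in O_K.

inert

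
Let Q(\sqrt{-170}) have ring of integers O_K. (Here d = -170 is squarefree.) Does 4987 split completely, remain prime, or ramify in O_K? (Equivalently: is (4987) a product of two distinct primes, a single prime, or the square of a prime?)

Since -170 ≢ 1 mod 4, the ring of integers is ℤ[√-170] with discriminant 4·(-170) = -680.
4987 ∤ -680, so 4987 is unramified.
Legendre symbol by Euler's criterion: (-170/4987) ≡ (-170)^2493 ≡ 1 (mod 4987), i.e. (-170/4987) = 1.
d is a quadratic residue mod p, hence 4987 splits in O_K.

p splits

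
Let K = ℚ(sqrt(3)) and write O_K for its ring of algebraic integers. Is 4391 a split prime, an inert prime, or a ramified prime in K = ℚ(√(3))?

Since 3 ≢ 1 mod 4, the ring of integers is ℤ[√3] with discriminant 4·3 = 12.
Since gcd(4391, 12) = 1 the prime 4391 does not ramify.
Euler's criterion: 3^2195 mod 4391 = 1. Thus (3|4391) = 1.
d is a quadratic residue mod p, hence 4391 splits in O_K.

split — (4391) = 𝔭₁𝔭₂ with 𝔭₁ ≠ 𝔭₂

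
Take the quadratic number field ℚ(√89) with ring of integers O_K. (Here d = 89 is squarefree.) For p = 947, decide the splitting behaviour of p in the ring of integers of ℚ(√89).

p splits

Since 89 ≡ 1 mod 4, the ring of integers is ℤ[(1+√89)/2] with discriminant 89.
disc(K) = 89 is not divisible by 947; 947 is unramified.
(89/947) = 89^473 mod 947 = 1, giving Legendre symbol 1.
d is a quadratic residue mod p, hence 947 splits in O_K.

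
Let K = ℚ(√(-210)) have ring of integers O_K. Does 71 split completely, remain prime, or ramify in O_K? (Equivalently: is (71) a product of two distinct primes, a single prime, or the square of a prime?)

split

-210 mod 4 = 2, hence disc K = 4·(-210) = -840 and O_K = ℤ[√-210].
Since gcd(71, -840) = 1 the prime 71 does not ramify.
Legendre symbol by Euler's criterion: (-210/71) ≡ (-210)^35 ≡ 1 (mod 71), i.e. (-210/71) = 1.
d is a quadratic residue mod p, hence 71 splits in O_K.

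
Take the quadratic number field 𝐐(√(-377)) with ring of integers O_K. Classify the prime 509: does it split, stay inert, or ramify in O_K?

inert

-377 mod 4 = 3, hence disc K = 4·(-377) = -1508 and O_K = ℤ[√-377].
Since gcd(509, -1508) = 1 the prime 509 does not ramify.
Compute (-377/509) via Euler: 132^((509-1)/2) mod 509 = 508, so (-377/509) = -1.
d is a non-residue mod p, hence 509 remains inert in O_K.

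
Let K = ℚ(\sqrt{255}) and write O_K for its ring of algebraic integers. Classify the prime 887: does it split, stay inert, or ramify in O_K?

p splits

Since 255 ≢ 1 mod 4, the ring of integers is ℤ[√255] with discriminant 4·255 = 1020.
disc(K) = 1020 is not divisible by 887; 887 is unramified.
Legendre symbol by Euler's criterion: (255/887) ≡ 255^443 ≡ 1 (mod 887), i.e. (255/887) = 1.
(255/887) = 1, so 887 splits.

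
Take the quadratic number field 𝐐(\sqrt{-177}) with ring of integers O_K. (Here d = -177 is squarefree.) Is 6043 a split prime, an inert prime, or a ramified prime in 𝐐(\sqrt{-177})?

Since -177 ≢ 1 mod 4, the ring of integers is ℤ[√-177] with discriminant 4·(-177) = -708.
Since gcd(6043, -708) = 1 the prime 6043 does not ramify.
Euler's criterion: (-177)^3021 mod 6043 = 6042. Thus (-177|6043) = -1.
Legendre symbol -1 ⇒ 6043 is inert.

p is inert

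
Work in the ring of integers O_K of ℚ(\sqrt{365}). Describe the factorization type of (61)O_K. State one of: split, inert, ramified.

365 mod 4 = 1, hence disc K = 365 and O_K = ℤ[(1+√365)/2].
Since gcd(61, 365) = 1 the prime 61 does not ramify.
Euler's criterion: 365^30 mod 61 = 1. Thus (365|61) = 1.
Legendre symbol 1 ⇒ 61 is split.

split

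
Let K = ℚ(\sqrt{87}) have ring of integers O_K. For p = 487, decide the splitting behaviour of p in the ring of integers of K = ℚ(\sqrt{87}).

Since 87 ≢ 1 mod 4, the ring of integers is ℤ[√87] with discriminant 4·87 = 348.
disc(K) = 348 is not divisible by 487; 487 is unramified.
(87/487) = 87^243 mod 487 = 486, giving Legendre symbol -1.
d is a non-residue mod p, hence 487 remains inert in O_K.

inert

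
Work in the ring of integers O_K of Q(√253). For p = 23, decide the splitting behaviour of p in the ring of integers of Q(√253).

ramified

Since 253 ≡ 1 mod 4, the ring of integers is ℤ[(1+√253)/2] with discriminant 253.
23 divides disc(K) = 253, so 23 ramifies.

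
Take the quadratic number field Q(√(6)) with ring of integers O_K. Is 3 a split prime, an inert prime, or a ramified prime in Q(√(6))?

d = 6 ≡ 2 (mod 4), so O_K = ℤ[√6] and disc(K) = 4d = 24.
Ramification test: 3 | 24. The prime 3 ramifies in K.

ramified — (3) = 𝔭²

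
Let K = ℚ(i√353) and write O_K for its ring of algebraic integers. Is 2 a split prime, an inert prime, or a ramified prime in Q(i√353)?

d = -353 ≡ 3 (mod 4), so O_K = ℤ[√-353] and disc(K) = 4d = -1412.
Ramification test: 2 | -1412. The prime 2 ramifies in K.

ramified — (2) = 𝔭²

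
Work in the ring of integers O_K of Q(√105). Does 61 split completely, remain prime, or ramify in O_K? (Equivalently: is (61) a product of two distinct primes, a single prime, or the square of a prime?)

p is inert

105 mod 4 = 1, hence disc K = 105 and O_K = ℤ[(1+√105)/2].
Since gcd(61, 105) = 1 the prime 61 does not ramify.
Euler's criterion: 105^30 mod 61 = 60. Thus (105|61) = -1.
(105/61) = -1, so 61 is inert.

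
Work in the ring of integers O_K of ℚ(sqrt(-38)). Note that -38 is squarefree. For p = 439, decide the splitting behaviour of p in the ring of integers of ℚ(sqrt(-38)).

-38 mod 4 = 2, hence disc K = 4·(-38) = -152 and O_K = ℤ[√-38].
439 ∤ -152, so 439 is unramified.
(-38/439) = 401^219 mod 439 = 438, giving Legendre symbol -1.
(-38/439) = -1, so 439 is inert.

439 remains inert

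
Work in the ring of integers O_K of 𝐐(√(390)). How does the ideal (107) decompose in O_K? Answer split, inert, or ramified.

Since 390 ≢ 1 mod 4, the ring of integers is ℤ[√390] with discriminant 4·390 = 1560.
disc(K) = 1560 is not divisible by 107; 107 is unramified.
Euler's criterion: 390^53 mod 107 = 1. Thus (390|107) = 1.
d is a quadratic residue mod p, hence 107 splits in O_K.

split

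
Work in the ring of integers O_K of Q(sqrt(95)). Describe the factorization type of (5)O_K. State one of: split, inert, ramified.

ramified

95 mod 4 = 3, hence disc K = 4·95 = 380 and O_K = ℤ[√95].
disc(K) = 380 = 5·76, so p = 5 is ramified.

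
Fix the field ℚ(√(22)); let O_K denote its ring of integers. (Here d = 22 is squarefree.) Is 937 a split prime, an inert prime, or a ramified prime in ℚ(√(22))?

remains prime (inert)

22 mod 4 = 2, hence disc K = 4·22 = 88 and O_K = ℤ[√22].
937 ∤ 88, so 937 is unramified.
Legendre symbol by Euler's criterion: (22/937) ≡ 22^468 ≡ 936 (mod 937), i.e. (22/937) = -1.
d is a non-residue mod p, hence 937 remains inert in O_K.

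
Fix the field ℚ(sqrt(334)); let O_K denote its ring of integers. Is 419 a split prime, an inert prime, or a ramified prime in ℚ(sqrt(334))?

334 mod 4 = 2, hence disc K = 4·334 = 1336 and O_K = ℤ[√334].
419 ∤ 1336, so 419 is unramified.
(334/419) = 334^209 mod 419 = 1, giving Legendre symbol 1.
Legendre symbol 1 ⇒ 419 is split.

splits completely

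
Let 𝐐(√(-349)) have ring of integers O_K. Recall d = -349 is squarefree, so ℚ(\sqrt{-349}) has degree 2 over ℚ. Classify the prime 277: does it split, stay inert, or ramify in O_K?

p is inert

-349 mod 4 = 3, hence disc K = 4·(-349) = -1396 and O_K = ℤ[√-349].
277 ∤ -1396, so 277 is unramified.
Legendre symbol by Euler's criterion: (-349/277) ≡ (-349)^138 ≡ 276 (mod 277), i.e. (-349/277) = -1.
(-349/277) = -1, so 277 is inert.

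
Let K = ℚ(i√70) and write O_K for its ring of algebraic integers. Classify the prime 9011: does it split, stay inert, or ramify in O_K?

p is inert

d = -70 ≡ 2 (mod 4), so O_K = ℤ[√-70] and disc(K) = 4d = -280.
disc(K) = -280 is not divisible by 9011; 9011 is unramified.
Compute (-70/9011) via Euler: 8941^((9011-1)/2) mod 9011 = 9010, so (-70/9011) = -1.
(-70/9011) = -1, so 9011 is inert.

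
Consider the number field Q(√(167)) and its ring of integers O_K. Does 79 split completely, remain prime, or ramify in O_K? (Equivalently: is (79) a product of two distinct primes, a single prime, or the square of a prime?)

splits completely

167 mod 4 = 3, hence disc K = 4·167 = 668 and O_K = ℤ[√167].
Since gcd(79, 668) = 1 the prime 79 does not ramify.
Compute (167/79) via Euler: 9^((79-1)/2) mod 79 = 1, so (167/79) = 1.
d is a quadratic residue mod p, hence 79 splits in O_K.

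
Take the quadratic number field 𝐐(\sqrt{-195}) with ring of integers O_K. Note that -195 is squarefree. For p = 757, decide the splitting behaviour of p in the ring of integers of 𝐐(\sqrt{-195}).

inert

d = -195 ≡ 1 (mod 4), so O_K = ℤ[(1+√-195)/2] and disc(K) = d = -195.
Since gcd(757, -195) = 1 the prime 757 does not ramify.
Legendre symbol by Euler's criterion: (-195/757) ≡ (-195)^378 ≡ 756 (mod 757), i.e. (-195/757) = -1.
Legendre symbol -1 ⇒ 757 is inert.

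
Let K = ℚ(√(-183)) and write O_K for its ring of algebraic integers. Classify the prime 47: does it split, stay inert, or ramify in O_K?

inert

d = -183 ≡ 1 (mod 4), so O_K = ℤ[(1+√-183)/2] and disc(K) = d = -183.
47 ∤ -183, so 47 is unramified.
Compute (-183/47) via Euler: 5^((47-1)/2) mod 47 = 46, so (-183/47) = -1.
d is a non-residue mod p, hence 47 remains inert in O_K.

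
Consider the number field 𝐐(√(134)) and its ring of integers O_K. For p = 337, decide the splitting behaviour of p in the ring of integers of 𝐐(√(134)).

d = 134 ≡ 2 (mod 4), so O_K = ℤ[√134] and disc(K) = 4d = 536.
Since gcd(337, 536) = 1 the prime 337 does not ramify.
(134/337) = 134^168 mod 337 = 336, giving Legendre symbol -1.
Legendre symbol -1 ⇒ 337 is inert.

inert — (337) stays prime in O_K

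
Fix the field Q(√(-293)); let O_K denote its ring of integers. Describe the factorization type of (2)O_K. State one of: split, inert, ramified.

Since -293 ≢ 1 mod 4, the ring of integers is ℤ[√-293] with discriminant 4·(-293) = -1172.
Ramification test: 2 | -1172. The prime 2 ramifies in K.

p ramifies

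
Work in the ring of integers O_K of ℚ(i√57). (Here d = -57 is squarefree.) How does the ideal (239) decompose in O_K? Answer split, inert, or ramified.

split — (239) = 𝔭₁𝔭₂ with 𝔭₁ ≠ 𝔭₂

-57 mod 4 = 3, hence disc K = 4·(-57) = -228 and O_K = ℤ[√-57].
239 ∤ -228, so 239 is unramified.
Euler's criterion: (-57)^119 mod 239 = 1. Thus (-57|239) = 1.
Legendre symbol 1 ⇒ 239 is split.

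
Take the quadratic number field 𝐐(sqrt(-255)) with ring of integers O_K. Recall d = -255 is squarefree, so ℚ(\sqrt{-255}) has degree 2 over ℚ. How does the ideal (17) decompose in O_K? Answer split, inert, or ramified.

d = -255 ≡ 1 (mod 4), so O_K = ℤ[(1+√-255)/2] and disc(K) = d = -255.
disc(K) = -255 = 17·(-15), so p = 17 is ramified.

ramifies in O_K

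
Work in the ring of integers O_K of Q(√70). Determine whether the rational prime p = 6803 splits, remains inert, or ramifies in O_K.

p splits

Since 70 ≢ 1 mod 4, the ring of integers is ℤ[√70] with discriminant 4·70 = 280.
Since gcd(6803, 280) = 1 the prime 6803 does not ramify.
Euler's criterion: 70^3401 mod 6803 = 1. Thus (70|6803) = 1.
d is a quadratic residue mod p, hence 6803 splits in O_K.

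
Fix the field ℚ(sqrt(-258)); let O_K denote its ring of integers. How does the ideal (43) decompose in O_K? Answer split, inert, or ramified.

p ramifies

d = -258 ≡ 2 (mod 4), so O_K = ℤ[√-258] and disc(K) = 4d = -1032.
disc(K) = -1032 = 43·(-24), so p = 43 is ramified.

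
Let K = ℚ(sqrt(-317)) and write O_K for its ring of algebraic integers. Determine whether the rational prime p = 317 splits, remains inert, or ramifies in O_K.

d = -317 ≡ 3 (mod 4), so O_K = ℤ[√-317] and disc(K) = 4d = -1268.
317 divides disc(K) = -1268, so 317 ramifies.

317 is ramified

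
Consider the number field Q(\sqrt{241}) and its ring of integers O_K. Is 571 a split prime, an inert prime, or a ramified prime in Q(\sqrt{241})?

p is inert

241 mod 4 = 1, hence disc K = 241 and O_K = ℤ[(1+√241)/2].
571 ∤ 241, so 571 is unramified.
(241/571) = 241^285 mod 571 = 570, giving Legendre symbol -1.
d is a non-residue mod p, hence 571 remains inert in O_K.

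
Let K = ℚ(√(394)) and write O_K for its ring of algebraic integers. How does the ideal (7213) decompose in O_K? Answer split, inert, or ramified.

d = 394 ≡ 2 (mod 4), so O_K = ℤ[√394] and disc(K) = 4d = 1576.
disc(K) = 1576 is not divisible by 7213; 7213 is unramified.
Compute (394/7213) via Euler: 394^((7213-1)/2) mod 7213 = 7212, so (394/7213) = -1.
(394/7213) = -1, so 7213 is inert.

p is inert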